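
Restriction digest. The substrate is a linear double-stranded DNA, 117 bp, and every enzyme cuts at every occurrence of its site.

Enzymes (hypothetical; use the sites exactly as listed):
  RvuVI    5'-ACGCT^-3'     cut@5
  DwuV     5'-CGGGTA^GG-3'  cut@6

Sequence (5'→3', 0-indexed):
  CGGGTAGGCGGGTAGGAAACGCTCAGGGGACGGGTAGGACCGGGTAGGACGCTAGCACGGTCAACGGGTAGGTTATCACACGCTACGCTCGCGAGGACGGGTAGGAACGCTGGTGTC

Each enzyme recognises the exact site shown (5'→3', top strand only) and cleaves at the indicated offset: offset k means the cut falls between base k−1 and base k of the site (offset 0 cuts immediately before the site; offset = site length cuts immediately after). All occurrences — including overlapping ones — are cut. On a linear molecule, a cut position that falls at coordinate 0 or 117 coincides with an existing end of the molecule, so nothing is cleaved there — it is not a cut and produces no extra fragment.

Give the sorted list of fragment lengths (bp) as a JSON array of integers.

Per-enzyme occurrences:
  RvuVI (ACGCT, off=5): starts [18, 48, 79, 84, 106] → cuts [23, 53, 84, 89, 111]
  DwuV (CGGGTAGG, off=6): starts [0, 8, 30, 40, 64, 97] → cuts [6, 14, 36, 46, 70, 103]

All cut coordinates (distinct, sorted): [6, 14, 23, 36, 46, 53, 70, 84, 89, 103, 111]

Fragments:
  [0,6): 6 bp
  [6,14): 8 bp
  [14,23): 9 bp
  [23,36): 13 bp
  [36,46): 10 bp
  [46,53): 7 bp
  [53,70): 17 bp
  [70,84): 14 bp
  [84,89): 5 bp
  [89,103): 14 bp
  [103,111): 8 bp
  [111,117): 6 bp

[5,6,6,7,8,8,9,10,13,14,14,17]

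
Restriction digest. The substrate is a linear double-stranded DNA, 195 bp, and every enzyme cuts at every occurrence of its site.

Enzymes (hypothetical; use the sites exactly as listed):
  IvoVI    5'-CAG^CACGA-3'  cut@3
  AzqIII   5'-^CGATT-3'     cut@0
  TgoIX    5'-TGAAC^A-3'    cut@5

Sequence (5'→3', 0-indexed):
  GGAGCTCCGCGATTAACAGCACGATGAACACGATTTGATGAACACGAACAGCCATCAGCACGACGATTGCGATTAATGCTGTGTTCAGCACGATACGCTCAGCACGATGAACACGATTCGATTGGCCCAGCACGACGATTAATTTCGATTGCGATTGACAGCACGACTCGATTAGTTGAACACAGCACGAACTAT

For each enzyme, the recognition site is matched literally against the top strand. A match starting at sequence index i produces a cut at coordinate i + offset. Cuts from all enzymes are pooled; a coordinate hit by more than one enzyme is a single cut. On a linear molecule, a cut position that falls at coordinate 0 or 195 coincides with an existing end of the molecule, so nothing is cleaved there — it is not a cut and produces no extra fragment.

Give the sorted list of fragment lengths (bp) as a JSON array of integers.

[1,1,4,5,5,5,6,6,7,9,10,10,10,10,10,10,12,13,13,14,15,19]

Per-enzyme occurrences:
  IvoVI CAGCACGA/3: at [16, 55, 85, 99, 127, 158, 182] ⇒ [19, 58, 88, 102, 130, 161, 185]
  AzqIII CGATT/0: at [9, 30, 63, 69, 113, 118, 135, 145, 151, 168] ⇒ [9, 30, 63, 69, 113, 118, 135, 145, 151, 168]
  TgoIX TGAACA/5: at [24, 38, 107, 176] ⇒ [29, 43, 112, 181]

Pooled cuts: [9, 19, 29, 30, 43, 58, 63, 69, 88, 102, 112, 113, 118, 130, 135, 145, 151, 161, 168, 181, 185]

Fragments:
  [0,9): 9 bp
  [9,19): 10 bp
  [19,29): 10 bp
  [29,30): 1 bp
  [30,43): 13 bp
  [43,58): 15 bp
  [58,63): 5 bp
  [63,69): 6 bp
  [69,88): 19 bp
  [88,102): 14 bp
  [102,112): 10 bp
  [112,113): 1 bp
  [113,118): 5 bp
  [118,130): 12 bp
  [130,135): 5 bp
  [135,145): 10 bp
  [145,151): 6 bp
  [151,161): 10 bp
  [161,168): 7 bp
  [168,181): 13 bp
  [181,185): 4 bp
  [185,195): 10 bp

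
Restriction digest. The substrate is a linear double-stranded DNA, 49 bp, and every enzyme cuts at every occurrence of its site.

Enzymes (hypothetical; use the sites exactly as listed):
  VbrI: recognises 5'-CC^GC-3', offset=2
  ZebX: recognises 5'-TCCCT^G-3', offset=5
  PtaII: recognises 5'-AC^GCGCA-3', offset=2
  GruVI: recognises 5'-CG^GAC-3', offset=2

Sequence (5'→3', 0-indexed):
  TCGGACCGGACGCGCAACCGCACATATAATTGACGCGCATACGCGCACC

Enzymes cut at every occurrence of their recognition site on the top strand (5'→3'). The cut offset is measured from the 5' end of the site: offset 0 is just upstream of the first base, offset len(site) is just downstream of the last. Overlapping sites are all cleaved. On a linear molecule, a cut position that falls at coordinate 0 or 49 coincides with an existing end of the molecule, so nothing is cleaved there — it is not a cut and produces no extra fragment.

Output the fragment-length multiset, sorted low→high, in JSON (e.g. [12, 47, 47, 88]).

Scan for sites:
  VbrI (CCGC, off=2): starts [17] → cuts [19]
  ZebX (TCCCTG, off=5): no sites
  PtaII (ACGCGCA, off=2): starts [9, 32, 40] → cuts [11, 34, 42]
  GruVI (CGGAC, off=2): starts [1, 6] → cuts [3, 8]

All cut coordinates (distinct, sorted): [3, 8, 11, 19, 34, 42]

Fragment lengths:
  [0,3): 3 bp
  [3,8): 5 bp
  [8,11): 3 bp
  [11,19): 8 bp
  [19,34): 15 bp
  [34,42): 8 bp
  [42,49): 7 bp

[3,3,5,7,8,8,15]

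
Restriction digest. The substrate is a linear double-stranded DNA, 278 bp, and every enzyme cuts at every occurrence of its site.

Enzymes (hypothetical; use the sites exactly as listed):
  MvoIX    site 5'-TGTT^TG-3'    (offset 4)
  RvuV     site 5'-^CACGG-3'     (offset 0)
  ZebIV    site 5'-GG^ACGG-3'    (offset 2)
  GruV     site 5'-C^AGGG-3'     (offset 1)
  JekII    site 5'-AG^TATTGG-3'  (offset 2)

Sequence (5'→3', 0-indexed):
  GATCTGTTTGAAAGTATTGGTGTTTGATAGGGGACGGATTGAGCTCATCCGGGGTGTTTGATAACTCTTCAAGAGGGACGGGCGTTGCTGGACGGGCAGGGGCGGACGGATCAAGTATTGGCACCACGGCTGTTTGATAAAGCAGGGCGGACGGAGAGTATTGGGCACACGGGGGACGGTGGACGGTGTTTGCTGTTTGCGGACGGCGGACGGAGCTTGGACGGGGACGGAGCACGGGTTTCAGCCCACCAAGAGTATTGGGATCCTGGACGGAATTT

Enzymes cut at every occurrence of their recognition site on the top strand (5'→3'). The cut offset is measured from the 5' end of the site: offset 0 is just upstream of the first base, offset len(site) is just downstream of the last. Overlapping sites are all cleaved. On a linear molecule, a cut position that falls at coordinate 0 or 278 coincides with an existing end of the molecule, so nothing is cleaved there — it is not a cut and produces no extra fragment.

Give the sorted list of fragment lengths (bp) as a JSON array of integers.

Per-enzyme occurrences:
  MvoIX TGTTTG/4: at [4, 20, 54, 130, 186, 193] ⇒ [8, 24, 58, 134, 190, 197]
  RvuV CACGG/0: at [124, 167, 232] ⇒ [124, 167, 232]
  ZebIV GGACGG/2: at [31, 75, 89, 103, 148, 173, 180, 200, 207, 218, 224, 267] ⇒ [33, 77, 91, 105, 150, 175, 182, 202, 209, 220, 226, 269]
  GruV CAGGG/1: at [96, 142] ⇒ [97, 143]
  JekII AGTATTGG/2: at [12, 113, 156, 253] ⇒ [14, 115, 158, 255]

All cut coordinates (distinct, sorted): [8, 14, 24, 33, 58, 77, 91, 97, 105, 115, 124, 134, 143, 150, 158, 167, 175, 182, 190, 197, 202, 209, 220, 226, 232, 255, 269]

Fragment lengths:
  [0,8): 8 bp
  [8,14): 6 bp
  [14,24): 10 bp
  [24,33): 9 bp
  [33,58): 25 bp
  [58,77): 19 bp
  [77,91): 14 bp
  [91,97): 6 bp
  [97,105): 8 bp
  [105,115): 10 bp
  [115,124): 9 bp
  [124,134): 10 bp
  [134,143): 9 bp
  [143,150): 7 bp
  [150,158): 8 bp
  [158,167): 9 bp
  [167,175): 8 bp
  [175,182): 7 bp
  [182,190): 8 bp
  [190,197): 7 bp
  [197,202): 5 bp
  [202,209): 7 bp
  [209,220): 11 bp
  [220,226): 6 bp
  [226,232): 6 bp
  [232,255): 23 bp
  [255,269): 14 bp
  [269,278): 9 bp

[5,6,6,6,6,7,7,7,7,8,8,8,8,8,9,9,9,9,9,10,10,10,11,14,14,19,23,25]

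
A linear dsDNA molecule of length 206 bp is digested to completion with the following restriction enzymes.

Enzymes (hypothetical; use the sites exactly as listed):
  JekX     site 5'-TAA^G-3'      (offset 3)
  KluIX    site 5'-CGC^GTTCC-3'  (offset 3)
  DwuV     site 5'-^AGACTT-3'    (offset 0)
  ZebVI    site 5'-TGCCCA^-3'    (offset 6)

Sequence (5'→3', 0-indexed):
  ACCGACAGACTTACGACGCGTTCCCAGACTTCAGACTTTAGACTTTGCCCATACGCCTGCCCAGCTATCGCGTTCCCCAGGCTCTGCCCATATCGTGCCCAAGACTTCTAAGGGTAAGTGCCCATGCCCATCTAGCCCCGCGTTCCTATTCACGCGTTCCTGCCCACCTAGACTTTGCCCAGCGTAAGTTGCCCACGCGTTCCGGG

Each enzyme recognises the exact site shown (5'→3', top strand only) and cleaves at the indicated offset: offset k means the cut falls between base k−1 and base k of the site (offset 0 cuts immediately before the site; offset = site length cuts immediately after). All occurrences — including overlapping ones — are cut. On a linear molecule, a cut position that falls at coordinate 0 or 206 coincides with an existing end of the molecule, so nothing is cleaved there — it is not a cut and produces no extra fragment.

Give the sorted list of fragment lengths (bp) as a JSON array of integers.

[3,3,6,6,6,6,6,7,7,7,8,8,8,10,11,11,11,12,12,12,13,14,19]

Per-enzyme occurrences:
  JekX (TAAG, off=3): starts [108, 114, 184] → cuts [111, 117, 187]
  KluIX (CGCGTTCC, off=3): starts [16, 68, 138, 152, 195] → cuts [19, 71, 141, 155, 198]
  DwuV (AGACTT, off=0): starts [6, 25, 32, 39, 101, 169] → cuts [6, 25, 32, 39, 101, 169]
  ZebVI (TGCCCA, off=6): starts [45, 57, 84, 95, 118, 124, 160, 175, 189] → cuts [51, 63, 90, 101, 124, 130, 166, 181, 195]

All cut coordinates (distinct, sorted): [6, 19, 25, 32, 39, 51, 63, 71, 90, 101, 111, 117, 124, 130, 141, 155, 166, 169, 181, 187, 195, 198]

Fragments:
  [0,6): 6 bp
  [6,19): 13 bp
  [19,25): 6 bp
  [25,32): 7 bp
  [32,39): 7 bp
  [39,51): 12 bp
  [51,63): 12 bp
  [63,71): 8 bp
  [71,90): 19 bp
  [90,101): 11 bp
  [101,111): 10 bp
  [111,117): 6 bp
  [117,124): 7 bp
  [124,130): 6 bp
  [130,141): 11 bp
  [141,155): 14 bp
  [155,166): 11 bp
  [166,169): 3 bp
  [169,181): 12 bp
  [181,187): 6 bp
  [187,195): 8 bp
  [195,198): 3 bp
  [198,206): 8 bp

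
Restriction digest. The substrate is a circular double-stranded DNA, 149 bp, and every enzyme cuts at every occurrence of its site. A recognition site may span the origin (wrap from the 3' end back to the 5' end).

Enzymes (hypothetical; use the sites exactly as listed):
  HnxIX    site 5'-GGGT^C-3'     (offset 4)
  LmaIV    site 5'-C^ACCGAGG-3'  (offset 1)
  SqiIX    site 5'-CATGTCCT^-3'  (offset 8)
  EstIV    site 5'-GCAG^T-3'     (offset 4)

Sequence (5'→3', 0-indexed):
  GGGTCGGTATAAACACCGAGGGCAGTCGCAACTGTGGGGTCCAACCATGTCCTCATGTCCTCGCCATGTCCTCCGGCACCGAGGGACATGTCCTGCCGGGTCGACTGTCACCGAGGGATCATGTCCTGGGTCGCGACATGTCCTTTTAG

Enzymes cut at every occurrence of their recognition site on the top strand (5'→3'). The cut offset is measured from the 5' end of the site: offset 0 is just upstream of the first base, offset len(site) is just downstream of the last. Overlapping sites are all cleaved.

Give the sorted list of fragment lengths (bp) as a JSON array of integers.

Per-enzyme occurrences:
  HnxIX GGGTC/4: at [0, 36, 97, 127] ⇒ [4, 40, 101, 131]
  LmaIV CACCGAGG/1: at [13, 76, 108] ⇒ [14, 77, 109]
  SqiIX CATGTCCT/8: at [45, 53, 64, 86, 119, 136] ⇒ [53, 61, 72, 94, 127, 144]
  EstIV GCAGT/4: at [21] ⇒ [25]

All cut coordinates (distinct, sorted): [4, 14, 25, 40, 53, 61, 72, 77, 94, 101, 109, 127, 131, 144]

Fragments:
  4→14: 10 bp
  14→25: 11 bp
  25→40: 15 bp
  40→53: 13 bp
  53→61: 8 bp
  61→72: 11 bp
  72→77: 5 bp
  77→94: 17 bp
  94→101: 7 bp
  101→109: 8 bp
  109→127: 18 bp
  127→131: 4 bp
  131→144: 13 bp
  144→4 (wrap): 149-144+4 = 9 bp

[4,5,7,8,8,9,10,11,11,13,13,15,17,18]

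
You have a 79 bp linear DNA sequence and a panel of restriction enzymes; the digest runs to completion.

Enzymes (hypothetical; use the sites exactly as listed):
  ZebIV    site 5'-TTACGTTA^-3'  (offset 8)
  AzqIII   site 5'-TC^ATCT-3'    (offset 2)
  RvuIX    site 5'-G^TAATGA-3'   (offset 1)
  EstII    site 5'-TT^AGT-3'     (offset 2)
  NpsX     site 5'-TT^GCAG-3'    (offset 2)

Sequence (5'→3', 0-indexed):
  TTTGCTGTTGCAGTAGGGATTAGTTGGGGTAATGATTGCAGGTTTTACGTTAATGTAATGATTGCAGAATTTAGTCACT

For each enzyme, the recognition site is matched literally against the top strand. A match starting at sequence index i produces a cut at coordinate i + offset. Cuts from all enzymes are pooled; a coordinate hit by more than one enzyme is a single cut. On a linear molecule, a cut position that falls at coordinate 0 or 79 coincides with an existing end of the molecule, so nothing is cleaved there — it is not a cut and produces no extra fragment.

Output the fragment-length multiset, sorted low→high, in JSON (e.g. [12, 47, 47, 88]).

Scan for sites:
  ZebIV (TTACGTTA, off=8): starts [44] → cuts [52]
  AzqIII (TCATCT, off=2): no sites
  RvuIX (GTAATGA, off=1): starts [28, 54] → cuts [29, 55]
  EstII (TTAGT, off=2): starts [19, 70] → cuts [21, 72]
  NpsX (TTGCAG, off=2): starts [7, 35, 61] → cuts [9, 37, 63]

All cut coordinates (distinct, sorted): [9, 21, 29, 37, 52, 55, 63, 72]

Fragments:
  [0,9): 9 bp
  [9,21): 12 bp
  [21,29): 8 bp
  [29,37): 8 bp
  [37,52): 15 bp
  [52,55): 3 bp
  [55,63): 8 bp
  [63,72): 9 bp
  [72,79): 7 bp

[3,7,8,8,8,9,9,12,15]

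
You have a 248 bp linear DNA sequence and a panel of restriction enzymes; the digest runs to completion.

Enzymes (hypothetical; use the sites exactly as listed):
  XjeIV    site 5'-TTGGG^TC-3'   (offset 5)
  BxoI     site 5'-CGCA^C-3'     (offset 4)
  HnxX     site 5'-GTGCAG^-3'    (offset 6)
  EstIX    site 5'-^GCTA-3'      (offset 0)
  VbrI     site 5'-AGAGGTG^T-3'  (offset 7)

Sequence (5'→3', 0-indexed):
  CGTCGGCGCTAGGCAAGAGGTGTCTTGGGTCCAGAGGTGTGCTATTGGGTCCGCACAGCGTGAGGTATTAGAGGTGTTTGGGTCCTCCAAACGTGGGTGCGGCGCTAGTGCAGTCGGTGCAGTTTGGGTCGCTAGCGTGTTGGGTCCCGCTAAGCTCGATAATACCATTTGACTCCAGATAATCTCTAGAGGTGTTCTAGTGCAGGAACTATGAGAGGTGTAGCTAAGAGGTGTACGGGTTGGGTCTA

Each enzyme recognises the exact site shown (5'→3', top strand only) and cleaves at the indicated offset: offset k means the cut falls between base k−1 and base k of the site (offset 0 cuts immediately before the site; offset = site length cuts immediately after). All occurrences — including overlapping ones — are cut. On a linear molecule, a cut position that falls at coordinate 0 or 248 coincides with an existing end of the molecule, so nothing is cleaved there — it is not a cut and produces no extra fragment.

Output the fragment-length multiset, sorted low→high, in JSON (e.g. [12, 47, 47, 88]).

Site scan:
  XjeIV (TTGGGTC, off=5): starts [24, 44, 77, 123, 139, 239] → cuts [29, 49, 82, 128, 144, 244]
  BxoI (CGCAC, off=4): starts [51] → cuts [55]
  HnxX (GTGCAG, off=6): starts [107, 116, 199] → cuts [113, 122, 205]
  EstIX (GCTA, off=0): starts [7, 40, 103, 130, 148, 222] → cuts [7, 40, 103, 130, 148, 222]
  VbrI (AGAGGTGT, off=7): starts [15, 32, 69, 187, 213, 226] → cuts [22, 39, 76, 194, 220, 233]

All cut coordinates (distinct, sorted): [7, 22, 29, 39, 40, 49, 55, 76, 82, 103, 113, 122, 128, 130, 144, 148, 194, 205, 220, 222, 233, 244]

Fragments:
  [0,7): 7 bp
  [7,22): 15 bp
  [22,29): 7 bp
  [29,39): 10 bp
  [39,40): 1 bp
  [40,49): 9 bp
  [49,55): 6 bp
  [55,76): 21 bp
  [76,82): 6 bp
  [82,103): 21 bp
  [103,113): 10 bp
  [113,122): 9 bp
  [122,128): 6 bp
  [128,130): 2 bp
  [130,144): 14 bp
  [144,148): 4 bp
  [148,194): 46 bp
  [194,205): 11 bp
  [205,220): 15 bp
  [220,222): 2 bp
  [222,233): 11 bp
  [233,244): 11 bp
  [244,248): 4 bp

[1,2,2,4,4,6,6,6,7,7,9,9,10,10,11,11,11,14,15,15,21,21,46]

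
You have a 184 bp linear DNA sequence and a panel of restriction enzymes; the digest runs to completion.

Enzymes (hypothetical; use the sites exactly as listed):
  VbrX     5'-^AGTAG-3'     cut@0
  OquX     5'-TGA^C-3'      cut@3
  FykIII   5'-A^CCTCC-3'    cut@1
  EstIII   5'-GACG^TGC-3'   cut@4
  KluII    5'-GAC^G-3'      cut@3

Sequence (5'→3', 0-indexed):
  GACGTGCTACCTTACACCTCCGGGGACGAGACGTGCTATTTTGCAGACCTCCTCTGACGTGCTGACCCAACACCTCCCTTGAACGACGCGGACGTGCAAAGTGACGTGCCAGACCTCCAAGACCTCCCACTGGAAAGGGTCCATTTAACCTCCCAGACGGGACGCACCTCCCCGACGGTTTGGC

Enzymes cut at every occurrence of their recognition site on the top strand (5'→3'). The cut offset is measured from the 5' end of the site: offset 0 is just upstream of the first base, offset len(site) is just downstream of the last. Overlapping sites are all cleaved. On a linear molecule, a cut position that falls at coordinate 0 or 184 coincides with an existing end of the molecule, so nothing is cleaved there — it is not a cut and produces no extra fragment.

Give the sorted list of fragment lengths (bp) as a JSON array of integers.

Per-enzyme occurrences:
  VbrX (AGTAG, off=0): no sites
  OquX TGAC/3: at [54, 62, 101] ⇒ [57, 65, 104]
  FykIII ACCTCC/1: at [15, 46, 71, 112, 121, 147, 165] ⇒ [16, 47, 72, 113, 122, 148, 166]
  EstIII GACGTGC/4: at [0, 29, 55, 90, 102] ⇒ [4, 33, 59, 94, 106]
  KluII GACG/3: at [0, 24, 29, 55, 84, 90, 102, 155, 160, 173] ⇒ [3, 27, 32, 58, 87, 93, 105, 158, 163, 176]

Pooled cuts: [3, 4, 16, 27, 32, 33, 47, 57, 58, 59, 65, 72, 87, 93, 94, 104, 105, 106, 113, 122, 148, 158, 163, 166, 176]

Fragment lengths:
  [0,3): 3 bp
  [3,4): 1 bp
  [4,16): 12 bp
  [16,27): 11 bp
  [27,32): 5 bp
  [32,33): 1 bp
  [33,47): 14 bp
  [47,57): 10 bp
  [57,58): 1 bp
  [58,59): 1 bp
  [59,65): 6 bp
  [65,72): 7 bp
  [72,87): 15 bp
  [87,93): 6 bp
  [93,94): 1 bp
  [94,104): 10 bp
  [104,105): 1 bp
  [105,106): 1 bp
  [106,113): 7 bp
  [113,122): 9 bp
  [122,148): 26 bp
  [148,158): 10 bp
  [158,163): 5 bp
  [163,166): 3 bp
  [166,176): 10 bp
  [176,184): 8 bp

[1,1,1,1,1,1,1,3,3,5,5,6,6,7,7,8,9,10,10,10,10,11,12,14,15,26]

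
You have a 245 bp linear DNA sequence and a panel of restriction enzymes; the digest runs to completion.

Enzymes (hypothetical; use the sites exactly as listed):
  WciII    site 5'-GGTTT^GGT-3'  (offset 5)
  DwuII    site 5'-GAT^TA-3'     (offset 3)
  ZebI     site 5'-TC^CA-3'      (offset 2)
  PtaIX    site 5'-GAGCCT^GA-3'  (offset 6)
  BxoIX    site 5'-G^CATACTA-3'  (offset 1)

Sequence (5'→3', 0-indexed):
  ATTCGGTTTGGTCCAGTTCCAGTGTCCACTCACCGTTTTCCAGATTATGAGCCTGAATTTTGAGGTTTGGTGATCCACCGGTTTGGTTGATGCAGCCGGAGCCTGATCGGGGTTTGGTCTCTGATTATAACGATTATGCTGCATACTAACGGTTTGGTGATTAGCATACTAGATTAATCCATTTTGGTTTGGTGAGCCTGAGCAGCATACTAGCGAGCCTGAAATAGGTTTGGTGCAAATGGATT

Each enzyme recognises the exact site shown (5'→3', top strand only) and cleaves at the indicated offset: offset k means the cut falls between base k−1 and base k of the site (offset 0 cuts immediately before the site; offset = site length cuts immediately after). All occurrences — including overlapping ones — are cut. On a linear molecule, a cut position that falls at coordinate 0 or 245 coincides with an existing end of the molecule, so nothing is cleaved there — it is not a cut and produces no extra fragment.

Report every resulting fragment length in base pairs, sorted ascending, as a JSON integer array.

Site scan:
  WciII GGTTTGGT/5: at [4, 63, 79, 110, 150, 185, 226] ⇒ [9, 68, 84, 115, 155, 190, 231]
  DwuII GATTA/3: at [42, 122, 131, 158, 171] ⇒ [45, 125, 134, 161, 174]
  ZebI TCCA/2: at [11, 17, 24, 38, 73, 177] ⇒ [13, 19, 26, 40, 75, 179]
  PtaIX GAGCCTGA/6: at [48, 98, 193, 214] ⇒ [54, 104, 199, 220]
  BxoIX GCATACTA/1: at [140, 163, 204] ⇒ [141, 164, 205]

Pooled cuts: [9, 13, 19, 26, 40, 45, 54, 68, 75, 84, 104, 115, 125, 134, 141, 155, 161, 164, 174, 179, 190, 199, 205, 220, 231]

Fragment lengths:
  [0,9): 9 bp
  [9,13): 4 bp
  [13,19): 6 bp
  [19,26): 7 bp
  [26,40): 14 bp
  [40,45): 5 bp
  [45,54): 9 bp
  [54,68): 14 bp
  [68,75): 7 bp
  [75,84): 9 bp
  [84,104): 20 bp
  [104,115): 11 bp
  [115,125): 10 bp
  [125,134): 9 bp
  [134,141): 7 bp
  [141,155): 14 bp
  [155,161): 6 bp
  [161,164): 3 bp
  [164,174): 10 bp
  [174,179): 5 bp
  [179,190): 11 bp
  [190,199): 9 bp
  [199,205): 6 bp
  [205,220): 15 bp
  [220,231): 11 bp
  [231,245): 14 bp

[3,4,5,5,6,6,6,7,7,7,9,9,9,9,9,10,10,11,11,11,14,14,14,14,15,20]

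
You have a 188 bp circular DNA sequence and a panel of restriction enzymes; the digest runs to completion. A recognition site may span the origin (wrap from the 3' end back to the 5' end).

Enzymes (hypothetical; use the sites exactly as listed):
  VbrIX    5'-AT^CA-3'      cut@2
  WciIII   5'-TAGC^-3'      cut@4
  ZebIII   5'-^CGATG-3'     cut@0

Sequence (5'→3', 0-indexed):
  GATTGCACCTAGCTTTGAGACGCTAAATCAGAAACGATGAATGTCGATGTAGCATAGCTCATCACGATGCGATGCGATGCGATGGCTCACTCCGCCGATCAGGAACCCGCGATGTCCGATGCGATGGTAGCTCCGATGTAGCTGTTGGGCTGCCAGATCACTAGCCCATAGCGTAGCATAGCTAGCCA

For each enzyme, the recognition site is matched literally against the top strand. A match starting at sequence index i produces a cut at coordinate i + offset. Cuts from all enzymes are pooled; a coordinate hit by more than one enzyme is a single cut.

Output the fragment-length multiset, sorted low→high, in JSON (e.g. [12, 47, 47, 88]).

Per-enzyme occurrences:
  VbrIX (ATCA, off=2): starts [26, 60, 97, 156] → cuts [28, 62, 99, 158]
  WciIII (TAGC, off=4): starts [9, 49, 54, 127, 138, 161, 168, 173, 178, 182] → cuts [13, 53, 58, 131, 142, 165, 172, 177, 182, 186]
  ZebIII (CGATG, off=0): starts [34, 44, 64, 69, 74, 79, 109, 116, 121, 133] → cuts [34, 44, 64, 69, 74, 79, 109, 116, 121, 133]

All cut coordinates (distinct, sorted): [13, 28, 34, 44, 53, 58, 62, 64, 69, 74, 79, 99, 109, 116, 121, 131, 133, 142, 158, 165, 172, 177, 182, 186]

Fragment lengths:
  13→28: 15 bp
  28→34: 6 bp
  34→44: 10 bp
  44→53: 9 bp
  53→58: 5 bp
  58→62: 4 bp
  62→64: 2 bp
  64→69: 5 bp
  69→74: 5 bp
  74→79: 5 bp
  79→99: 20 bp
  99→109: 10 bp
  109→116: 7 bp
  116→121: 5 bp
  121→131: 10 bp
  131→133: 2 bp
  133→142: 9 bp
  142→158: 16 bp
  158→165: 7 bp
  165→172: 7 bp
  172→177: 5 bp
  177→182: 5 bp
  182→186: 4 bp
  186→13 (wrap): 188-186+13 = 15 bp

[2,2,4,4,5,5,5,5,5,5,5,6,7,7,7,9,9,10,10,10,15,15,16,20]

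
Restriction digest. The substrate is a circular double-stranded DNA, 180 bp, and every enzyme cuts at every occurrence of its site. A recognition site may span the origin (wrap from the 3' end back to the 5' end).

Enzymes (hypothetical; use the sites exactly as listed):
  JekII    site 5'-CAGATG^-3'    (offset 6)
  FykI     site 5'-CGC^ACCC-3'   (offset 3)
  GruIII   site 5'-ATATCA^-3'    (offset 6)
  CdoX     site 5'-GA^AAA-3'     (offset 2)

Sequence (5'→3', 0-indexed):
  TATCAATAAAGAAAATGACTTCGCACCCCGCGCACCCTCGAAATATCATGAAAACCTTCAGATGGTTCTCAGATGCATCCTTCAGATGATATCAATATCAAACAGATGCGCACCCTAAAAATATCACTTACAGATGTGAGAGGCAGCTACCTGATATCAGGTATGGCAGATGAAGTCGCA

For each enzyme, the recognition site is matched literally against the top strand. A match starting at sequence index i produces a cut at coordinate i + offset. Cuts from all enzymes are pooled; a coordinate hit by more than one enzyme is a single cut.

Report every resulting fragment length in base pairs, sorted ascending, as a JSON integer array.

Site scan:
  JekII (CAGATG, off=6): starts [58, 69, 82, 102, 130, 166] → cuts [64, 75, 88, 108, 136, 172]
  FykI (CGCACCC, off=3): starts [21, 30, 108] → cuts [24, 33, 111]
  GruIII (ATATCA, off=6): starts [42, 88, 94, 120, 153, 179] → cuts [5, 48, 94, 100, 126, 159]
  CdoX (GAAAA, off=2): starts [10, 49] → cuts [12, 51]

All cut coordinates (distinct, sorted): [5, 12, 24, 33, 48, 51, 64, 75, 88, 94, 100, 108, 111, 126, 136, 159, 172]

Fragment lengths:
  5→12: 7 bp
  12→24: 12 bp
  24→33: 9 bp
  33→48: 15 bp
  48→51: 3 bp
  51→64: 13 bp
  64→75: 11 bp
  75→88: 13 bp
  88→94: 6 bp
  94→100: 6 bp
  100→108: 8 bp
  108→111: 3 bp
  111→126: 15 bp
  126→136: 10 bp
  136→159: 23 bp
  159→172: 13 bp
  172→5 (wrap): 180-172+5 = 13 bp

[3,3,6,6,7,8,9,10,11,12,13,13,13,13,15,15,23]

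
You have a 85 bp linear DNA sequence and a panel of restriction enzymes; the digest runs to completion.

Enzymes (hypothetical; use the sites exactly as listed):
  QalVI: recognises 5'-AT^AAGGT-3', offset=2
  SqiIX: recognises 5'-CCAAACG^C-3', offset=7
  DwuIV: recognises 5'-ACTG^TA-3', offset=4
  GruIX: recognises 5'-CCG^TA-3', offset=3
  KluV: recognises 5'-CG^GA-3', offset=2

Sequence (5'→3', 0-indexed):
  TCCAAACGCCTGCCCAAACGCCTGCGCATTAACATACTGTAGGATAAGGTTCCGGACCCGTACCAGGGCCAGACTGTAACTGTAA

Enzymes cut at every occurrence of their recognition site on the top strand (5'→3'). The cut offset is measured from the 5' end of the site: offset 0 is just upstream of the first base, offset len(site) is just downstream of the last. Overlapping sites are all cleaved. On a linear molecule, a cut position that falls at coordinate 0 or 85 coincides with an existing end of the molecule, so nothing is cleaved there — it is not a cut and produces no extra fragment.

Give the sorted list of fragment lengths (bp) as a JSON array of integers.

[3,6,6,6,8,9,12,16,19]

Site scan:
  QalVI (ATAAGGT, off=2): starts [43] → cuts [45]
  SqiIX (CCAAACGC, off=7): starts [1, 13] → cuts [8, 20]
  DwuIV (ACTGTA, off=4): starts [35, 72, 78] → cuts [39, 76, 82]
  GruIX (CCGTA, off=3): starts [57] → cuts [60]
  KluV (CGGA, off=2): starts [52] → cuts [54]

All cut coordinates (distinct, sorted): [8, 20, 39, 45, 54, 60, 76, 82]

Fragments:
  [0,8): 8 bp
  [8,20): 12 bp
  [20,39): 19 bp
  [39,45): 6 bp
  [45,54): 9 bp
  [54,60): 6 bp
  [60,76): 16 bp
  [76,82): 6 bp
  [82,85): 3 bp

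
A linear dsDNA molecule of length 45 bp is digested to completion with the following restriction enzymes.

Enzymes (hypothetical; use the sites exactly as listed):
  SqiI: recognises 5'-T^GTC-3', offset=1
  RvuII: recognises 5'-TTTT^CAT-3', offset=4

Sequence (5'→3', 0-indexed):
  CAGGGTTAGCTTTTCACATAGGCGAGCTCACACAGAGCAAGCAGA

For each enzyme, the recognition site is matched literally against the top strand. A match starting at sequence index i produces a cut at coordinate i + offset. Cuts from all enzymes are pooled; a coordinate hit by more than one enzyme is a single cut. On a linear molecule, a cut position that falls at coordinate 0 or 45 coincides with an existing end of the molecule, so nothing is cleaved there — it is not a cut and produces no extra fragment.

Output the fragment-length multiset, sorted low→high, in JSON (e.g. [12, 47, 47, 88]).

[45]

Scan for sites:
  SqiI (TGTC, off=1): no sites
  RvuII (TTTTCAT, off=4): no sites

Pooled cuts: ∅

Fragment lengths:
  no cuts → one linear fragment of 45 bp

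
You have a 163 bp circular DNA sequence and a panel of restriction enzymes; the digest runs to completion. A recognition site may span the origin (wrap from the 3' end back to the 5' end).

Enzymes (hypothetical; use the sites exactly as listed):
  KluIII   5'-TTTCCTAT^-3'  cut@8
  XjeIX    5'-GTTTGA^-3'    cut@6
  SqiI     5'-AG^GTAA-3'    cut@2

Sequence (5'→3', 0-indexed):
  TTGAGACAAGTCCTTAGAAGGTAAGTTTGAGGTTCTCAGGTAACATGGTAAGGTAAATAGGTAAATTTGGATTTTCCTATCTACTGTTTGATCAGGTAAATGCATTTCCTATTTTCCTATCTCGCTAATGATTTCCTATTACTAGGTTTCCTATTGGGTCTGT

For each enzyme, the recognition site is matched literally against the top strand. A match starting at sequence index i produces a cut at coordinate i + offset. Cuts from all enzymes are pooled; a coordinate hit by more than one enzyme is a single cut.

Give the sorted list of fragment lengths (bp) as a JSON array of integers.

Per-enzyme occurrences:
  KluIII TTTCCTAT/8: at [72, 104, 112, 131, 146] ⇒ [80, 112, 120, 139, 154]
  XjeIX GTTTGA/6: at [24, 85, 161] ⇒ [4, 30, 91]
  SqiI AGGTAA/2: at [18, 37, 50, 58, 93] ⇒ [20, 39, 52, 60, 95]

Pooled cuts: [4, 20, 30, 39, 52, 60, 80, 91, 95, 112, 120, 139, 154]

Fragment lengths:
  4→20: 16 bp
  20→30: 10 bp
  30→39: 9 bp
  39→52: 13 bp
  52→60: 8 bp
  60→80: 20 bp
  80→91: 11 bp
  91→95: 4 bp
  95→112: 17 bp
  112→120: 8 bp
  120→139: 19 bp
  139→154: 15 bp
  154→4 (wrap): 163-154+4 = 13 bp

[4,8,8,9,10,11,13,13,15,16,17,19,20]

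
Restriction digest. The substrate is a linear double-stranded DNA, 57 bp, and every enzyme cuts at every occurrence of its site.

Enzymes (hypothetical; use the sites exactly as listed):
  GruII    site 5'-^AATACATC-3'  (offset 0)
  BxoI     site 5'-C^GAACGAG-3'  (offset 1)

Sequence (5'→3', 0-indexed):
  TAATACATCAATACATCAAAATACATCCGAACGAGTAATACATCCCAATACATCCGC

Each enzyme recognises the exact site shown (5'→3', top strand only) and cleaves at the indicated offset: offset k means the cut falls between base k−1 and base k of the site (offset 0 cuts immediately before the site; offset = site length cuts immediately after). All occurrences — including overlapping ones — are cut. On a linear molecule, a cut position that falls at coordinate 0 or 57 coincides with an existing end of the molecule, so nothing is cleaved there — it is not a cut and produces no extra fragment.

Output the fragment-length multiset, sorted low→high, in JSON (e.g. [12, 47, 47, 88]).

Site scan:
  GruII AATACATC/0: at [1, 9, 19, 36, 46] ⇒ [1, 9, 19, 36, 46]
  BxoI CGAACGAG/1: at [27] ⇒ [28]

Pooled cuts: [1, 9, 19, 28, 36, 46]

Fragment lengths:
  [0,1): 1 bp
  [1,9): 8 bp
  [9,19): 10 bp
  [19,28): 9 bp
  [28,36): 8 bp
  [36,46): 10 bp
  [46,57): 11 bp

[1,8,8,9,10,10,11]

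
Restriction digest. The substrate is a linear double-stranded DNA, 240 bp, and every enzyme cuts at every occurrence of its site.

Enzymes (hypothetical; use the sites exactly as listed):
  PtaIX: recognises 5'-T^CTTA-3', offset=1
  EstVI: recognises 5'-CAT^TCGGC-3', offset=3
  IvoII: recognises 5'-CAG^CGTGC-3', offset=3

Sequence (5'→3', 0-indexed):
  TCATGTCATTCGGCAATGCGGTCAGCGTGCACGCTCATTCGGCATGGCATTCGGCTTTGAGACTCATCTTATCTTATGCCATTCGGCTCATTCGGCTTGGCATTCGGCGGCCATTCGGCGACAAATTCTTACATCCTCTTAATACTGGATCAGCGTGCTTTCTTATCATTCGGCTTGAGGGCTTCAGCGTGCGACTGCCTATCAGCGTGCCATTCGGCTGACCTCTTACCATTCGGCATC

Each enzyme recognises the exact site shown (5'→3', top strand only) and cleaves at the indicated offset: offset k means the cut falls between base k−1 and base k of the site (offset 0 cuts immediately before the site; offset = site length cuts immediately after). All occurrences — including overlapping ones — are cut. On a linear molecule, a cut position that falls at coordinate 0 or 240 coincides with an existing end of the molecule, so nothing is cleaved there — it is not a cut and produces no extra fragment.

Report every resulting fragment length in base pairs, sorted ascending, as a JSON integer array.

Site scan:
  PtaIX (TCTTA, off=1): starts [66, 71, 126, 136, 160, 223] → cuts [67, 72, 127, 137, 161, 224]
  EstVI (CATTCGGC, off=3): starts [6, 35, 47, 79, 88, 100, 111, 166, 210, 229] → cuts [9, 38, 50, 82, 91, 103, 114, 169, 213, 232]
  IvoII (CAGCGTGC, off=3): starts [22, 150, 184, 202] → cuts [25, 153, 187, 205]

Pooled cuts: [9, 25, 38, 50, 67, 72, 82, 91, 103, 114, 127, 137, 153, 161, 169, 187, 205, 213, 224, 232]

Fragment lengths:
  [0,9): 9 bp
  [9,25): 16 bp
  [25,38): 13 bp
  [38,50): 12 bp
  [50,67): 17 bp
  [67,72): 5 bp
  [72,82): 10 bp
  [82,91): 9 bp
  [91,103): 12 bp
  [103,114): 11 bp
  [114,127): 13 bp
  [127,137): 10 bp
  [137,153): 16 bp
  [153,161): 8 bp
  [161,169): 8 bp
  [169,187): 18 bp
  [187,205): 18 bp
  [205,213): 8 bp
  [213,224): 11 bp
  [224,232): 8 bp
  [232,240): 8 bp

[5,8,8,8,8,8,9,9,10,10,11,11,12,12,13,13,16,16,17,18,18]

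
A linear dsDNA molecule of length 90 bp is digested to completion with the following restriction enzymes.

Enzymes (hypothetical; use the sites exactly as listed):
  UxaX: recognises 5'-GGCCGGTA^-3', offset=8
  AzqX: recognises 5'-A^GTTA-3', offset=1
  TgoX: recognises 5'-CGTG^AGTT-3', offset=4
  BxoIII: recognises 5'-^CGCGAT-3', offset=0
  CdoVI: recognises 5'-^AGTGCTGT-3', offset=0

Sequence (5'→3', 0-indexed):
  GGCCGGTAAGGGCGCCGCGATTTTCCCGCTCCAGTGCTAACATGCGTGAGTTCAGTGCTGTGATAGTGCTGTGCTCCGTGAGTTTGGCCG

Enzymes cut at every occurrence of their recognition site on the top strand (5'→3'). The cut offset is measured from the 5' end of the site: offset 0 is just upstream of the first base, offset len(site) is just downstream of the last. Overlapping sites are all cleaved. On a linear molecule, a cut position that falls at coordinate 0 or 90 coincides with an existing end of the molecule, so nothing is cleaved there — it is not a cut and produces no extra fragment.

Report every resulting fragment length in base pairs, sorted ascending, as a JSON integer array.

[5,7,8,10,11,16,33]

Scan for sites:
  UxaX GGCCGGTA/8: at [0] ⇒ [8]
  AzqX (AGTTA, off=1): no sites
  TgoX CGTGAGTT/4: at [44, 76] ⇒ [48, 80]
  BxoIII CGCGAT/0: at [15] ⇒ [15]
  CdoVI AGTGCTGT/0: at [53, 64] ⇒ [53, 64]

Pooled cuts: [8, 15, 48, 53, 64, 80]

Fragments:
  [0,8): 8 bp
  [8,15): 7 bp
  [15,48): 33 bp
  [48,53): 5 bp
  [53,64): 11 bp
  [64,80): 16 bp
  [80,90): 10 bp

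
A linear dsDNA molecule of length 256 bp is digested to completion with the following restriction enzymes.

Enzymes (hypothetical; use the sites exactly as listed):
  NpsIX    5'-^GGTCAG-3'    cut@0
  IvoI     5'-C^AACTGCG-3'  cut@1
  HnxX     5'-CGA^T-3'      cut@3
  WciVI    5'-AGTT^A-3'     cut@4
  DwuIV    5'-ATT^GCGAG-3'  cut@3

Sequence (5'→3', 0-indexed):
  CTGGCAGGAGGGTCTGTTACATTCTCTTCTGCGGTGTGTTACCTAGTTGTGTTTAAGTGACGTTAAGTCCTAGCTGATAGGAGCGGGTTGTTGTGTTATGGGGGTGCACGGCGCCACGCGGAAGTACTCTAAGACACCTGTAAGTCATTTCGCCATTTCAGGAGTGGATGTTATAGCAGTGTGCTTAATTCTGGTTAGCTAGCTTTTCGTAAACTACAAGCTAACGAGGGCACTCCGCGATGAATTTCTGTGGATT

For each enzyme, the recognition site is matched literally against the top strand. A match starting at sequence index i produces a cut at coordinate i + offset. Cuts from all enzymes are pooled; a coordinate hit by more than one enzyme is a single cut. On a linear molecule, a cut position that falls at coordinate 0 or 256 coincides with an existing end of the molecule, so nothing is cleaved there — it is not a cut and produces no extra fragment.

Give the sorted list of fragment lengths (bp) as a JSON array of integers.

Site scan:
  NpsIX (GGTCAG, off=0): no sites
  IvoI (CAACTGCG, off=1): no sites
  HnxX (CGAT, off=3): starts [237] → cuts [240]
  WciVI (AGTTA, off=4): no sites
  DwuIV (ATTGCGAG, off=3): no sites

All cut coordinates (distinct, sorted): [240]

Fragment lengths:
  [0,240): 240 bp
  [240,256): 16 bp

[16,240]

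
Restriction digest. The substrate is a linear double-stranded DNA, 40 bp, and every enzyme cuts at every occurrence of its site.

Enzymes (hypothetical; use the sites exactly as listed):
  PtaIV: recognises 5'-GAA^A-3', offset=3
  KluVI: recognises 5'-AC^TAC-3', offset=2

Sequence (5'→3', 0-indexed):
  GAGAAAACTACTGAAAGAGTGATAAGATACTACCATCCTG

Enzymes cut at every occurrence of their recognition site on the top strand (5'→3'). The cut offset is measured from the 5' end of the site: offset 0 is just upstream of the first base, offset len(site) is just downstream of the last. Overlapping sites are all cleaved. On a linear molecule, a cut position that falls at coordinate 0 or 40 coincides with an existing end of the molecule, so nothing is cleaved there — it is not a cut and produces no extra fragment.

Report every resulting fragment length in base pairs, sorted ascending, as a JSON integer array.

Scan for sites:
  PtaIV GAAA/3: at [2, 12] ⇒ [5, 15]
  KluVI ACTAC/2: at [6, 28] ⇒ [8, 30]

Pooled cuts: [5, 8, 15, 30]

Fragments:
  [0,5): 5 bp
  [5,8): 3 bp
  [8,15): 7 bp
  [15,30): 15 bp
  [30,40): 10 bp

[3,5,7,10,15]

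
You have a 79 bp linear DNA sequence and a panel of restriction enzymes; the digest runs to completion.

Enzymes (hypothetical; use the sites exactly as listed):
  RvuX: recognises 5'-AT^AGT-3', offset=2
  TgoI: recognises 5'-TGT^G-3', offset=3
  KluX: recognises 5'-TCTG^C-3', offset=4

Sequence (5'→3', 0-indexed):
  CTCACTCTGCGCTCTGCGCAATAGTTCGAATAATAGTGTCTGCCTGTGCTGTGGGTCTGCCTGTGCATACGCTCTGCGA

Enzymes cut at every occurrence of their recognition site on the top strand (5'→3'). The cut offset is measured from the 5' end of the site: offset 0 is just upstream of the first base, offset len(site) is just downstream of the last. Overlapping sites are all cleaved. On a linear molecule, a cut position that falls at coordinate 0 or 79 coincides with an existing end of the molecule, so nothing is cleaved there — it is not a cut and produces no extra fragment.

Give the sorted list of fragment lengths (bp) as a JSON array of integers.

Site scan:
  RvuX ATAGT/2: at [20, 32] ⇒ [22, 34]
  TgoI TGTG/3: at [44, 49, 61] ⇒ [47, 52, 64]
  KluX TCTGC/4: at [5, 12, 38, 55, 72] ⇒ [9, 16, 42, 59, 76]

All cut coordinates (distinct, sorted): [9, 16, 22, 34, 42, 47, 52, 59, 64, 76]

Fragment lengths:
  [0,9): 9 bp
  [9,16): 7 bp
  [16,22): 6 bp
  [22,34): 12 bp
  [34,42): 8 bp
  [42,47): 5 bp
  [47,52): 5 bp
  [52,59): 7 bp
  [59,64): 5 bp
  [64,76): 12 bp
  [76,79): 3 bp

[3,5,5,5,6,7,7,8,9,12,12]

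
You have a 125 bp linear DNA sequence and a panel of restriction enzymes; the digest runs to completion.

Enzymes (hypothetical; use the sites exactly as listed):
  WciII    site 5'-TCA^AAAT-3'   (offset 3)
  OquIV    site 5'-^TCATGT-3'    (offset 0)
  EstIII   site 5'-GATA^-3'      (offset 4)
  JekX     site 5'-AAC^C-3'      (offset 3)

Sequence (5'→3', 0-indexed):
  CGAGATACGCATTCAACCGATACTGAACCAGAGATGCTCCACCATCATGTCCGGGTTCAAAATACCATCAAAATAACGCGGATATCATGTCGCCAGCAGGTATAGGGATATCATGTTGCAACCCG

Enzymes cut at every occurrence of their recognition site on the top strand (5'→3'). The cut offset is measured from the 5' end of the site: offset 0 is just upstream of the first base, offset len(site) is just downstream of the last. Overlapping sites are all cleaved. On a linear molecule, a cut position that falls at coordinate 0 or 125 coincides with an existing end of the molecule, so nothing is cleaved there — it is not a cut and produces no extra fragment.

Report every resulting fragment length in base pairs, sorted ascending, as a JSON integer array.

Per-enzyme occurrences:
  WciII TCAAAAT/3: at [56, 67] ⇒ [59, 70]
  OquIV TCATGT/0: at [44, 84, 110] ⇒ [44, 84, 110]
  EstIII GATA/4: at [3, 18, 80, 106] ⇒ [7, 22, 84, 110]
  JekX AACC/3: at [14, 25, 119] ⇒ [17, 28, 122]

Pooled cuts: [7, 17, 22, 28, 44, 59, 70, 84, 110, 122]

Fragments:
  [0,7): 7 bp
  [7,17): 10 bp
  [17,22): 5 bp
  [22,28): 6 bp
  [28,44): 16 bp
  [44,59): 15 bp
  [59,70): 11 bp
  [70,84): 14 bp
  [84,110): 26 bp
  [110,122): 12 bp
  [122,125): 3 bp

[3,5,6,7,10,11,12,14,15,16,26]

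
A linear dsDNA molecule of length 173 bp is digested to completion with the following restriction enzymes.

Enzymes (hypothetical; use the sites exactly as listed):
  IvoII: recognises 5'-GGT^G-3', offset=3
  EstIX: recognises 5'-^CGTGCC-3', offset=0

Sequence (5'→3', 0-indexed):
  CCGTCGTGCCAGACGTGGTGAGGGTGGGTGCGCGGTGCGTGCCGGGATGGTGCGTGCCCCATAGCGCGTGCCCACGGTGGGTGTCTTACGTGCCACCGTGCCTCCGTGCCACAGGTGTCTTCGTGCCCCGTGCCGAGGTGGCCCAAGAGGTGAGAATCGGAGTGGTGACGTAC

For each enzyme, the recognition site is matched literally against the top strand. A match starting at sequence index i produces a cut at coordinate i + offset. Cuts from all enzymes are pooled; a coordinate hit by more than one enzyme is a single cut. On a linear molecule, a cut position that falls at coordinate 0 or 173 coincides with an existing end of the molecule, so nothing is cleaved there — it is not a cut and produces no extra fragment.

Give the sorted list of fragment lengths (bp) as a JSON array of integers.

[1,1,4,4,4,5,6,6,7,7,7,8,8,11,12,12,12,14,14,15,15]

Per-enzyme occurrences:
  IvoII GGTG/3: at [16, 22, 26, 33, 48, 75, 79, 113, 136, 148, 163] ⇒ [19, 25, 29, 36, 51, 78, 82, 116, 139, 151, 166]
  EstIX CGTGCC/0: at [4, 37, 52, 66, 88, 96, 104, 121, 128] ⇒ [4, 37, 52, 66, 88, 96, 104, 121, 128]

Pooled cuts: [4, 19, 25, 29, 36, 37, 51, 52, 66, 78, 82, 88, 96, 104, 116, 121, 128, 139, 151, 166]

Fragment lengths:
  [0,4): 4 bp
  [4,19): 15 bp
  [19,25): 6 bp
  [25,29): 4 bp
  [29,36): 7 bp
  [36,37): 1 bp
  [37,51): 14 bp
  [51,52): 1 bp
  [52,66): 14 bp
  [66,78): 12 bp
  [78,82): 4 bp
  [82,88): 6 bp
  [88,96): 8 bp
  [96,104): 8 bp
  [104,116): 12 bp
  [116,121): 5 bp
  [121,128): 7 bp
  [128,139): 11 bp
  [139,151): 12 bp
  [151,166): 15 bp
  [166,173): 7 bp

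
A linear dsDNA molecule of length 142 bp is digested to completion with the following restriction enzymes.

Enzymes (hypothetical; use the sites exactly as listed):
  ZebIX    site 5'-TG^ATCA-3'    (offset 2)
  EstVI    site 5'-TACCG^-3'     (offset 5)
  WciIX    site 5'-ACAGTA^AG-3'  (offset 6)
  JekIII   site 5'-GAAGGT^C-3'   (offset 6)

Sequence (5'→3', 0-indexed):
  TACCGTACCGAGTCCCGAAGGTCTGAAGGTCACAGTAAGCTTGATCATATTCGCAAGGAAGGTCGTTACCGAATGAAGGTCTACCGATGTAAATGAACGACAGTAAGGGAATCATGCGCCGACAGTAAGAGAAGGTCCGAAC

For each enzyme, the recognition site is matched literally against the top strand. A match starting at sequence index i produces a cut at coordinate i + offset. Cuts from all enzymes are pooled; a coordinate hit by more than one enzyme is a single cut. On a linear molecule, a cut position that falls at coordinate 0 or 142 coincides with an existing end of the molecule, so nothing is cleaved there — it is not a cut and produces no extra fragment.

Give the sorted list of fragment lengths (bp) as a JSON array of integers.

[5,5,6,6,6,7,8,8,9,9,12,19,20,22]

Scan for sites:
  ZebIX (TGATCA, off=2): starts [41] → cuts [43]
  EstVI (TACCG, off=5): starts [0, 5, 66, 81] → cuts [5, 10, 71, 86]
  WciIX (ACAGTAAG, off=6): starts [31, 99, 121] → cuts [37, 105, 127]
  JekIII (GAAGGTC, off=6): starts [16, 24, 57, 74, 130] → cuts [22, 30, 63, 80, 136]

All cut coordinates (distinct, sorted): [5, 10, 22, 30, 37, 43, 63, 71, 80, 86, 105, 127, 136]

Fragment lengths:
  [0,5): 5 bp
  [5,10): 5 bp
  [10,22): 12 bp
  [22,30): 8 bp
  [30,37): 7 bp
  [37,43): 6 bp
  [43,63): 20 bp
  [63,71): 8 bp
  [71,80): 9 bp
  [80,86): 6 bp
  [86,105): 19 bp
  [105,127): 22 bp
  [127,136): 9 bp
  [136,142): 6 bp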